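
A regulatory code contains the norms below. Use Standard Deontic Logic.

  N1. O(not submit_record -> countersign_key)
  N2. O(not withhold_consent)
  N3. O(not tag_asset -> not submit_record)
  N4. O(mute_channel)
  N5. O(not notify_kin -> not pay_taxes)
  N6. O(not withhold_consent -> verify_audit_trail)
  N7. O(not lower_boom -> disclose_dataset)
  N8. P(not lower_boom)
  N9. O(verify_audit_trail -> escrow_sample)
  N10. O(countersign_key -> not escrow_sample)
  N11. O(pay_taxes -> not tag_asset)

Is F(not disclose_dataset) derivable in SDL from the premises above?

Premise 7 is O(not lower_boom -> disclose_dataset), but O(not lower_boom) is not derivable from the premises (the permission P(not lower_boom) asserts only not O(lower_boom), not O(not lower_boom)), so it does not yield O(disclose_dataset).
No other premise forces O(disclose_dataset). An ideal world satisfying every premise can still have not disclose_dataset true, so F(not disclose_dataset) is not derivable.

No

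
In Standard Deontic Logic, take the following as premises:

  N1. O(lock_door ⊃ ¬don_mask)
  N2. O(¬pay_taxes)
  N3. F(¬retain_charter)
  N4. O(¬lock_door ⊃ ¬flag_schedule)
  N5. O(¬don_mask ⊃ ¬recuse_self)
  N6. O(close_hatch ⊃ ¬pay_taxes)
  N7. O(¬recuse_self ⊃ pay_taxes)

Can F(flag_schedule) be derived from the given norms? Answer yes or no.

Premise 2 gives O(¬pay_taxes).
Premise 7, O(¬recuse_self ⊃ pay_taxes), contraposes to O(¬pay_taxes ⊃ recuse_self); with O(¬pay_taxes) we get O(recuse_self).
Premise 5, O(¬don_mask ⊃ ¬recuse_self), contraposes to O(recuse_self ⊃ don_mask); with O(recuse_self) we get O(don_mask).
Premise 1, O(lock_door ⊃ ¬don_mask), contraposes to O(don_mask ⊃ ¬lock_door); with O(don_mask) we get O(¬lock_door).
Premise 4 is O(¬lock_door ⊃ ¬flag_schedule); since O(¬lock_door), deontic closure gives O(¬flag_schedule).
Premises 3, 6 do not contribute to this derivation.
So O(¬flag_schedule) holds, i.e. F(flag_schedule). The claim follows.

Yes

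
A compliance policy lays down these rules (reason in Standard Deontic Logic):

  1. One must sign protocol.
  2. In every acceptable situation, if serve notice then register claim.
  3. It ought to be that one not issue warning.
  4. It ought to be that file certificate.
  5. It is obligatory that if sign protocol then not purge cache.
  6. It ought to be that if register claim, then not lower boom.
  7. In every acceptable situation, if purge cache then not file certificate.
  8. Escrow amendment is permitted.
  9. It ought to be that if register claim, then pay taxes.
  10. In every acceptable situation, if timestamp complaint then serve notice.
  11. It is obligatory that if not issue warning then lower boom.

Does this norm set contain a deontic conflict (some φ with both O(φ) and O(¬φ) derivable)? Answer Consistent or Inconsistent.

Consistent

Premise 7 is O(purge_cache → ¬file_certificate), but O(purge_cache) is not derivable from the premises, so it does not yield O(¬file_certificate).
So O(¬file_certificate) is not derivable, and the apparent clash with O(file_certificate) does not arise.
A world satisfying every obligation exists (e.g. escrow_amendment=false, file_certificate=true, issue_warning=false, lower_boom=true, pay_taxes=false, purge_cache=false, register_claim=false, serve_notice=false, sign_protocol=true, timestamp_complaint=false); no atom is both obligatory and forbidden, so the set is consistent.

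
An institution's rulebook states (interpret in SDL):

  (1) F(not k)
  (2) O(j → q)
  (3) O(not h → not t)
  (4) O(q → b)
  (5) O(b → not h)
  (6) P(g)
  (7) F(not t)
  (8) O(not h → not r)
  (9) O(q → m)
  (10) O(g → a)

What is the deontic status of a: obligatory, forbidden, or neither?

Premise 10 is O(g → a), but O(g) is not derivable from the premises (the permission P(g) asserts only not O(not g), not O(g)), so it does not yield O(a).
No premise or chain of K-axiom applications forces O(a), and none forces O(not a). So a is neither obligatory nor forbidden under these norms.

Neither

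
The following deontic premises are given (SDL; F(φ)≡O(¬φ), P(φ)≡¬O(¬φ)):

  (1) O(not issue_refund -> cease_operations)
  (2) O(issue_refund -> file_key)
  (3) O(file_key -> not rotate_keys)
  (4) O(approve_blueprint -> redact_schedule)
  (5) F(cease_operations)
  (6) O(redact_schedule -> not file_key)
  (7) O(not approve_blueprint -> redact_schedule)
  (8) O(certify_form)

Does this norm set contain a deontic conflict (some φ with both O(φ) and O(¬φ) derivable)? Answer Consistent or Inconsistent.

Inconsistent

Premises 4 and 7 cover both cases: O(approve_blueprint -> redact_schedule) and O(not approve_blueprint -> redact_schedule). Since approve_blueprint ∨ not approve_blueprint is a tautology, O(redact_schedule) follows.
Premise 6 is O(redact_schedule -> not file_key); since O(redact_schedule), deontic closure gives O(not file_key).
The contrapositive of premise 2 (O(issue_refund -> file_key)) is O(not file_key -> not issue_refund), and O(not file_key) is already established, so O(not issue_refund).
Premise 1 is O(not issue_refund -> cease_operations); since O(not issue_refund), deontic closure gives O(cease_operations).
Yet premise 5 is F(cease_operations), i.e. O(not cease_operations).
We now have both O(cease_operations) and O(not cease_operations) — cease_operations is simultaneously obligatory and forbidden, violating the D-axiom.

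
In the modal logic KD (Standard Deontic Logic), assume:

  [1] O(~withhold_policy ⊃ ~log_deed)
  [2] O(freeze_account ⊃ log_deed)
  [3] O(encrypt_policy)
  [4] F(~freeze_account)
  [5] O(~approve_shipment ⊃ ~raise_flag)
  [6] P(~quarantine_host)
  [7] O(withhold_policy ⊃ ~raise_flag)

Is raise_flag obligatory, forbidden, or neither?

Forbidden

F(~freeze_account) at premise 4 means O(freeze_account).
With premise 2, O(freeze_account ⊃ log_deed), the K-axiom yields O(log_deed).
Premise 1, O(~withhold_policy ⊃ ~log_deed), contraposes to O(log_deed ⊃ withhold_policy); with O(log_deed) we get O(withhold_policy).
From O(withhold_policy) and premise 7, O(withhold_policy ⊃ ~raise_flag), we obtain O(~raise_flag).
Premises 3, 5, 6 do not contribute to this derivation.
Thus O(~raise_flag), which is F(raise_flag): raise_flag is forbidden.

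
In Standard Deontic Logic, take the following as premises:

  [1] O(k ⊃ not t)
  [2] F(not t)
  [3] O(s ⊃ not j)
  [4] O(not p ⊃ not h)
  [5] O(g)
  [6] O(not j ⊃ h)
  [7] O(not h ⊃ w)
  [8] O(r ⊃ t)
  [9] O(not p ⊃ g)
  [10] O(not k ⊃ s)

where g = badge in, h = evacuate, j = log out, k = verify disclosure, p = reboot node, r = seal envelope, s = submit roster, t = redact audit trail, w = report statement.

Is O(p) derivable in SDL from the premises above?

Premise 2 is F(not t), i.e. O(t).
Premise 1 is O(k ⊃ not t); contrapositively O(t ⊃ not k). Since O(t) holds, K gives O(not k).
With premise 10, O(not k ⊃ s), the K-axiom yields O(s).
Premise 3 is O(s ⊃ not j); since O(s), deontic closure gives O(not j).
With premise 6, O(not j ⊃ h), the K-axiom yields O(h).
The contrapositive of premise 4 (O(not p ⊃ not h)) is O(h ⊃ p), and O(h) is already established, so O(p).
Premises 5, 7, 8, 9 do not contribute to this derivation.
So O(p) follows.

Yes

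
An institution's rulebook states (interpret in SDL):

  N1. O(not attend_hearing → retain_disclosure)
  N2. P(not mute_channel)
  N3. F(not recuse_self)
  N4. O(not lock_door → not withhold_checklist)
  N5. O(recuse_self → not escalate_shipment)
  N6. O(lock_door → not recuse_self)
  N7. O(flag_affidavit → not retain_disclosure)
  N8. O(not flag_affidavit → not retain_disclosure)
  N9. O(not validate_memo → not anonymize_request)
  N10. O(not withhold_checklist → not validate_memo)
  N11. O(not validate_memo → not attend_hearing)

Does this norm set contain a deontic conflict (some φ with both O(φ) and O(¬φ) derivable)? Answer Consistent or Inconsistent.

Inconsistent

Premises 7 and 8 cover both cases: O(flag_affidavit → not retain_disclosure) and O(not flag_affidavit → not retain_disclosure). Since flag_affidavit ∨ not flag_affidavit is a tautology, O(not retain_disclosure) follows.
The contrapositive of premise 1 (O(not attend_hearing → retain_disclosure)) is O(not retain_disclosure → attend_hearing), and O(not retain_disclosure) is already established, so O(attend_hearing).
The contrapositive of premise 11 (O(not validate_memo → not attend_hearing)) is O(attend_hearing → validate_memo), and O(attend_hearing) is already established, so O(validate_memo).
Premise 10 is O(not withhold_checklist → not validate_memo); contrapositively O(validate_memo → withhold_checklist). Since O(validate_memo) holds, K gives O(withhold_checklist).
Premise 4 is O(not lock_door → not withhold_checklist); contrapositively O(withhold_checklist → lock_door). Since O(withhold_checklist) holds, K gives O(lock_door).
Applying K to premise 6 (O(lock_door → not recuse_self)) and O(lock_door) yields O(not recuse_self).
However, F(not recuse_self) at premise 3 amounts to O(recuse_self).
We now have both O(not recuse_self) and O(recuse_self) — recuse_self is simultaneously obligatory and forbidden, violating the D-axiom.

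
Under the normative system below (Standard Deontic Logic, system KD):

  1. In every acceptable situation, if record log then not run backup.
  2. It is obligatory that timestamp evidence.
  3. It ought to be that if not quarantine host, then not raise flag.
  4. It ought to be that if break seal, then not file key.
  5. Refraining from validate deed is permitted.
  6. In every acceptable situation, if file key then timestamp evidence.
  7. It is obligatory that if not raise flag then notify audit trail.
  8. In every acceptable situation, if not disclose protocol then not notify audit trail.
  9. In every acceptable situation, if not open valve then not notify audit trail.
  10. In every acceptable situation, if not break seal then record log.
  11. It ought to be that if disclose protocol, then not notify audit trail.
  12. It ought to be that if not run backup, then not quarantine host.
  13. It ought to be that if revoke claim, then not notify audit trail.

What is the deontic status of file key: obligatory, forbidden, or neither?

Forbidden

Premises 8 and 11 cover both cases: O(¬disclose_protocol → ¬notify_audit_trail) and O(disclose_protocol → ¬notify_audit_trail). Since ¬disclose_protocol ∨ disclose_protocol is a tautology, O(¬notify_audit_trail) follows.
The contrapositive of premise 7 (O(¬raise_flag → notify_audit_trail)) is O(¬notify_audit_trail → raise_flag), and O(¬notify_audit_trail) is already established, so O(raise_flag).
Premise 3, O(¬quarantine_host → ¬raise_flag), contraposes to O(raise_flag → quarantine_host); with O(raise_flag) we get O(quarantine_host).
Premise 12 is O(¬run_backup → ¬quarantine_host); contrapositively O(quarantine_host → run_backup). Since O(quarantine_host) holds, K gives O(run_backup).
Premise 1 is O(record_log → ¬run_backup); contrapositively O(run_backup → ¬record_log). Since O(run_backup) holds, K gives O(¬record_log).
Premise 10 is O(¬break_seal → record_log); contrapositively O(¬record_log → break_seal). Since O(¬record_log) holds, K gives O(break_seal).
From O(break_seal) and premise 4, O(break_seal → ¬file_key), we obtain O(¬file_key).
Premises 2, 5, 6, 9, 13 do not contribute to this derivation.
Thus O(¬file_key), which is F(file_key): file_key is forbidden.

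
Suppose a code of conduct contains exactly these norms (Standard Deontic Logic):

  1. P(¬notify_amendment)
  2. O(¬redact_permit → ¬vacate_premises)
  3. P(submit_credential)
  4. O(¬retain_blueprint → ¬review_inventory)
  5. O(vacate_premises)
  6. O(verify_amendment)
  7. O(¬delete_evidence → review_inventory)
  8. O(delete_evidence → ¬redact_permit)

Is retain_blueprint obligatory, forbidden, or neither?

Premise 5 states O(vacate_premises) outright.
Premise 2 is O(¬redact_permit → ¬vacate_premises); contrapositively O(vacate_premises → redact_permit). Since O(vacate_premises) holds, K gives O(redact_permit).
The contrapositive of premise 8 (O(delete_evidence → ¬redact_permit)) is O(redact_permit → ¬delete_evidence), and O(redact_permit) is already established, so O(¬delete_evidence).
Premise 7 is O(¬delete_evidence → review_inventory); since O(¬delete_evidence), deontic closure gives O(review_inventory).
The contrapositive of premise 4 (O(¬retain_blueprint → ¬review_inventory)) is O(review_inventory → retain_blueprint), and O(review_inventory) is already established, so O(retain_blueprint).
Premises 1, 3, 6 do not contribute to this derivation.
Hence retain_blueprint is obligatory.

Obligatory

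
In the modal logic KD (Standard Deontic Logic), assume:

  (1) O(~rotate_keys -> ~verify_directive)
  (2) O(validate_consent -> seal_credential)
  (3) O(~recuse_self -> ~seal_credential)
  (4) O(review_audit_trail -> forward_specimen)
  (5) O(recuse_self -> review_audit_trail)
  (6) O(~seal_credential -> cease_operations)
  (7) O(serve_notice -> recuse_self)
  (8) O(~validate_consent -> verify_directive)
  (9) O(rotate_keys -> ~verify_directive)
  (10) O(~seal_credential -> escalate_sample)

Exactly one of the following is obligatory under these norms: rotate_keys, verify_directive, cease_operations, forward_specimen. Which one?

forward_specimen

Premises 1 and 9 cover both cases: O(~rotate_keys -> ~verify_directive) and O(rotate_keys -> ~verify_directive). Since ~rotate_keys ∨ rotate_keys is a tautology, O(~verify_directive) follows.
Premise 8 is O(~validate_consent -> verify_directive); contrapositively O(~verify_directive -> validate_consent). Since O(~verify_directive) holds, K gives O(validate_consent).
From O(validate_consent) and premise 2, O(validate_consent -> seal_credential), we obtain O(seal_credential).
Premise 3, O(~recuse_self -> ~seal_credential), contraposes to O(seal_credential -> recuse_self); with O(seal_credential) we get O(recuse_self).
From O(recuse_self) and premise 5, O(recuse_self -> review_audit_trail), we obtain O(review_audit_trail).
From O(review_audit_trail) and premise 4, O(review_audit_trail -> forward_specimen), we obtain O(forward_specimen).
So O(forward_specimen) holds — forward_specimen is obligatory. None of the other listed options is made obligatory by any chain of premises.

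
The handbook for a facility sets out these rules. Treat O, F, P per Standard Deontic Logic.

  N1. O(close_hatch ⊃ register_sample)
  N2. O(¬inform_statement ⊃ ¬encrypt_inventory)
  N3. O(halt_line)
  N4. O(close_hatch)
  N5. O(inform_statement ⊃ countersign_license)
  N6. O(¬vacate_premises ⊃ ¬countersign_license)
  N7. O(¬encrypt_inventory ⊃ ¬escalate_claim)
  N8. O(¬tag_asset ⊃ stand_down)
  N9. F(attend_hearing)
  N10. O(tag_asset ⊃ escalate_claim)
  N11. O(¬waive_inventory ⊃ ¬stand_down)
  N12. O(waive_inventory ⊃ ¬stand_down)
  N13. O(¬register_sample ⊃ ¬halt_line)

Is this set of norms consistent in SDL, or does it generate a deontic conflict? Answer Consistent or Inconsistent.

Premise 13 is O(¬register_sample ⊃ ¬halt_line), but O(¬register_sample) is not derivable from the premises, so it does not yield O(¬halt_line).
So O(¬halt_line) is not derivable, and the apparent clash with O(halt_line) does not arise.
A world satisfying every obligation exists (e.g. attend_hearing=false, close_hatch=true, countersign_license=true, encrypt_inventory=true, escalate_claim=true, halt_line=true, inform_statement=true, register_sample=true, stand_down=false, tag_asset=true, vacate_premises=true, waive_inventory=false); no atom is both obligatory and forbidden, so the set is consistent.

Consistent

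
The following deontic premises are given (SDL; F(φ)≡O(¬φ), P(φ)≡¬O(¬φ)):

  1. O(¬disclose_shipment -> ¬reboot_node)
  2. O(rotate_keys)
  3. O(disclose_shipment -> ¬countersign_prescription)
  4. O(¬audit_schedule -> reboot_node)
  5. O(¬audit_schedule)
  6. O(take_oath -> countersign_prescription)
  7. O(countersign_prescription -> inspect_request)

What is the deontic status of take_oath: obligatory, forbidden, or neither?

Forbidden

Premise 5 gives O(¬audit_schedule).
From O(¬audit_schedule) and premise 4, O(¬audit_schedule -> reboot_node), we obtain O(reboot_node).
The contrapositive of premise 1 (O(¬disclose_shipment -> ¬reboot_node)) is O(reboot_node -> disclose_shipment), and O(reboot_node) is already established, so O(disclose_shipment).
With premise 3, O(disclose_shipment -> ¬countersign_prescription), the K-axiom yields O(¬countersign_prescription).
Premise 6, O(take_oath -> countersign_prescription), contraposes to O(¬countersign_prescription -> ¬take_oath); with O(¬countersign_prescription) we get O(¬take_oath).
Premises 2, 7 do not contribute to this derivation.
Thus O(¬take_oath), which is F(take_oath): take_oath is forbidden.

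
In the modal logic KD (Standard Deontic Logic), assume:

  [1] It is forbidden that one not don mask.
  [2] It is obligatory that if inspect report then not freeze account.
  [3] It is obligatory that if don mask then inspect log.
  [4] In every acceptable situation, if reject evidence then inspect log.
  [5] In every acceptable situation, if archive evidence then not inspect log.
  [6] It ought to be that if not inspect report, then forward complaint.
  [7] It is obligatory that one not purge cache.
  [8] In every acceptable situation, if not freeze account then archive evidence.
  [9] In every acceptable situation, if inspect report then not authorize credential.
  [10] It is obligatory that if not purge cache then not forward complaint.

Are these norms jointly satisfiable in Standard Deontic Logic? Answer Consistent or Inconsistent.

F(¬don_mask) at premise 1 means O(don_mask).
Applying K to premise 3 (O(don_mask → inspect_log)) and O(don_mask) yields O(inspect_log).
Premise 5 is O(archive_evidence → ¬inspect_log); contrapositively O(inspect_log → ¬archive_evidence). Since O(inspect_log) holds, K gives O(¬archive_evidence).
Premise 8 is O(¬freeze_account → archive_evidence); contrapositively O(¬archive_evidence → freeze_account). Since O(¬archive_evidence) holds, K gives O(freeze_account).
Premise 2, O(inspect_report → ¬freeze_account), contraposes to O(freeze_account → ¬inspect_report); with O(freeze_account) we get O(¬inspect_report).
Premise 6 is O(¬inspect_report → forward_complaint); since O(¬inspect_report), deontic closure gives O(forward_complaint).
The contrapositive of premise 10 (O(¬purge_cache → ¬forward_complaint)) is O(forward_complaint → purge_cache), and O(forward_complaint) is already established, so O(purge_cache).
Yet premise 7 states O(¬purge_cache).
We now have both O(purge_cache) and O(¬purge_cache) — purge_cache is simultaneously obligatory and forbidden, violating the D-axiom.

Inconsistent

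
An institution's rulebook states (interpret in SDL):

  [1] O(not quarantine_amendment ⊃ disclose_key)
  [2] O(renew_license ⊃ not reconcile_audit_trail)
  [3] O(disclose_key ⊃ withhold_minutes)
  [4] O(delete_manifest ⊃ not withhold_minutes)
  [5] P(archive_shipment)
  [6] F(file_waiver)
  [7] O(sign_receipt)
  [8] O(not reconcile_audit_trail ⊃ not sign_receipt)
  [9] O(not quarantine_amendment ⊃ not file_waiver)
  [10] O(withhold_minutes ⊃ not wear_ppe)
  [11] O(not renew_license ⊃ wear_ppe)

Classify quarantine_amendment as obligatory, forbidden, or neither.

From premise 7 we have O(sign_receipt).
Premise 8, O(not reconcile_audit_trail ⊃ not sign_receipt), contraposes to O(sign_receipt ⊃ reconcile_audit_trail); with O(sign_receipt) we get O(reconcile_audit_trail).
The contrapositive of premise 2 (O(renew_license ⊃ not reconcile_audit_trail)) is O(reconcile_audit_trail ⊃ not renew_license), and O(reconcile_audit_trail) is already established, so O(not renew_license).
From O(not renew_license) and premise 11, O(not renew_license ⊃ wear_ppe), we obtain O(wear_ppe).
The contrapositive of premise 10 (O(withhold_minutes ⊃ not wear_ppe)) is O(wear_ppe ⊃ not withhold_minutes), and O(wear_ppe) is already established, so O(not withhold_minutes).
The contrapositive of premise 3 (O(disclose_key ⊃ withhold_minutes)) is O(not withhold_minutes ⊃ not disclose_key), and O(not withhold_minutes) is already established, so O(not disclose_key).
The contrapositive of premise 1 (O(not quarantine_amendment ⊃ disclose_key)) is O(not disclose_key ⊃ quarantine_amendment), and O(not disclose_key) is already established, so O(quarantine_amendment).
Premises 4, 5, 6, 9 do not contribute to this derivation.
Hence quarantine_amendment is obligatory.

Obligatory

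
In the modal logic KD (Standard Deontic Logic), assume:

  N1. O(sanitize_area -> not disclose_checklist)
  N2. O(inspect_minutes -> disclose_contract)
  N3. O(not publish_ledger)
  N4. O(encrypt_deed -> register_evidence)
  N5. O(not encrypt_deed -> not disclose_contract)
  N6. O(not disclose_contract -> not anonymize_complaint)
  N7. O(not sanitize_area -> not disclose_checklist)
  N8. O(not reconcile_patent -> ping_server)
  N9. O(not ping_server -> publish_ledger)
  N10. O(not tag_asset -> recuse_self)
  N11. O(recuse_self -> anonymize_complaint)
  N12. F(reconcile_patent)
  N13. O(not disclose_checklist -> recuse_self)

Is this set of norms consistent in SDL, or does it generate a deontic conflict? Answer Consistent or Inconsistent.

Consistent

Premise 9 is O(not ping_server -> publish_ledger), but O(not ping_server) is not derivable from the premises, so it does not yield O(publish_ledger).
So O(publish_ledger) is not derivable, and the apparent clash with O(not publish_ledger) does not arise.
A world satisfying every obligation exists (e.g. anonymize_complaint=true, disclose_checklist=false, disclose_contract=true, encrypt_deed=true, inspect_minutes=false, ping_server=true, publish_ledger=false, reconcile_patent=false, recuse_self=true, register_evidence=true, sanitize_area=false, tag_asset=false); no atom is both obligatory and forbidden, so the set is consistent.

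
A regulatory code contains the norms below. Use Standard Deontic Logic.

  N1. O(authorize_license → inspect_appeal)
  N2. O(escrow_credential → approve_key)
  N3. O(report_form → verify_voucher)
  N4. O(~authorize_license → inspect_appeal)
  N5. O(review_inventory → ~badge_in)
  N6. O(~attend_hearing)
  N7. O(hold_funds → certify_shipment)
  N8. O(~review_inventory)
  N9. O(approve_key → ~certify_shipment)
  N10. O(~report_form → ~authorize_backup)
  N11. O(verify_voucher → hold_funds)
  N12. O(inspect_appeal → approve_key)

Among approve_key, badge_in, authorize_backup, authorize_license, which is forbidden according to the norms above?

Premises 1 and 4 cover both cases: O(authorize_license → inspect_appeal) and O(~authorize_license → inspect_appeal). Since authorize_license ∨ ~authorize_license is a tautology, O(inspect_appeal) follows.
Applying K to premise 12 (O(inspect_appeal → approve_key)) and O(inspect_appeal) yields O(approve_key).
Premise 9 is O(approve_key → ~certify_shipment); since O(approve_key), deontic closure gives O(~certify_shipment).
The contrapositive of premise 7 (O(hold_funds → certify_shipment)) is O(~certify_shipment → ~hold_funds), and O(~certify_shipment) is already established, so O(~hold_funds).
The contrapositive of premise 11 (O(verify_voucher → hold_funds)) is O(~hold_funds → ~verify_voucher), and O(~hold_funds) is already established, so O(~verify_voucher).
The contrapositive of premise 3 (O(report_form → verify_voucher)) is O(~verify_voucher → ~report_form), and O(~verify_voucher) is already established, so O(~report_form).
With premise 10, O(~report_form → ~authorize_backup), the K-axiom yields O(~authorize_backup).
So O(~authorize_backup) holds, i.e. authorize_backup is forbidden. None of the other listed options is forbidden under the premises.

authorize_backup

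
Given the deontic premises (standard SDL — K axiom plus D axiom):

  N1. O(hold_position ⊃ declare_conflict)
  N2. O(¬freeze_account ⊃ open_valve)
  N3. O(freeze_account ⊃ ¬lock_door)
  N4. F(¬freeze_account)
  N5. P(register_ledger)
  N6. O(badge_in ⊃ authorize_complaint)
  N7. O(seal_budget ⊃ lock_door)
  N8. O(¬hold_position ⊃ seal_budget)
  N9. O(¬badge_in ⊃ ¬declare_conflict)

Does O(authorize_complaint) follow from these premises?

Yes

Premise 4 is F(¬freeze_account), i.e. O(freeze_account).
Applying K to premise 3 (O(freeze_account ⊃ ¬lock_door)) and O(freeze_account) yields O(¬lock_door).
Premise 7 is O(seal_budget ⊃ lock_door); contrapositively O(¬lock_door ⊃ ¬seal_budget). Since O(¬lock_door) holds, K gives O(¬seal_budget).
Premise 8, O(¬hold_position ⊃ seal_budget), contraposes to O(¬seal_budget ⊃ hold_position); with O(¬seal_budget) we get O(hold_position).
With premise 1, O(hold_position ⊃ declare_conflict), the K-axiom yields O(declare_conflict).
Premise 9, O(¬badge_in ⊃ ¬declare_conflict), contraposes to O(declare_conflict ⊃ badge_in); with O(declare_conflict) we get O(badge_in).
With premise 6, O(badge_in ⊃ authorize_complaint), the K-axiom yields O(authorize_complaint).
Premises 2, 5 do not contribute to this derivation.
So O(authorize_complaint) follows.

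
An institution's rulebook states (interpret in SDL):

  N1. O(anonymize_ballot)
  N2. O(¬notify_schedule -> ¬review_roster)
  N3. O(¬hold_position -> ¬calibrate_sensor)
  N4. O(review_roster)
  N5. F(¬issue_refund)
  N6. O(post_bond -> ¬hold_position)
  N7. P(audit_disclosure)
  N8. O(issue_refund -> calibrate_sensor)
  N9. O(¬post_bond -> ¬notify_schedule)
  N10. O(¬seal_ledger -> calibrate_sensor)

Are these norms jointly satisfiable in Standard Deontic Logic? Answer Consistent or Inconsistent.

F(¬issue_refund) at premise 5 means O(issue_refund).
With premise 8, O(issue_refund -> calibrate_sensor), the K-axiom yields O(calibrate_sensor).
Premise 3 is O(¬hold_position -> ¬calibrate_sensor); contrapositively O(calibrate_sensor -> hold_position). Since O(calibrate_sensor) holds, K gives O(hold_position).
Premise 6 is O(post_bond -> ¬hold_position); contrapositively O(hold_position -> ¬post_bond). Since O(hold_position) holds, K gives O(¬post_bond).
Applying K to premise 9 (O(¬post_bond -> ¬notify_schedule)) and O(¬post_bond) yields O(¬notify_schedule).
Applying K to premise 2 (O(¬notify_schedule -> ¬review_roster)) and O(¬notify_schedule) yields O(¬review_roster).
Yet premise 4 states O(review_roster).
We now have both O(¬review_roster) and O(review_roster) — review_roster is simultaneously obligatory and forbidden, violating the D-axiom.

Inconsistent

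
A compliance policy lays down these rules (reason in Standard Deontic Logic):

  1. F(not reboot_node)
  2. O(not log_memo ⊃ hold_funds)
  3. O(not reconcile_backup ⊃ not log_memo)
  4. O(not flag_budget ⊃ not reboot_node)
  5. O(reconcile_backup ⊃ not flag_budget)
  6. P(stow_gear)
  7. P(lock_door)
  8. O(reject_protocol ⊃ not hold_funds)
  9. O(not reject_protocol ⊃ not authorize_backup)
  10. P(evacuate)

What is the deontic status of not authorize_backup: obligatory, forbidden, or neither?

Obligatory

Premise 1 is F(not reboot_node), i.e. O(reboot_node).
Premise 4, O(not flag_budget ⊃ not reboot_node), contraposes to O(reboot_node ⊃ flag_budget); with O(reboot_node) we get O(flag_budget).
Premise 5 is O(reconcile_backup ⊃ not flag_budget); contrapositively O(flag_budget ⊃ not reconcile_backup). Since O(flag_budget) holds, K gives O(not reconcile_backup).
From O(not reconcile_backup) and premise 3, O(not reconcile_backup ⊃ not log_memo), we obtain O(not log_memo).
From O(not log_memo) and premise 2, O(not log_memo ⊃ hold_funds), we obtain O(hold_funds).
Premise 8 is O(reject_protocol ⊃ not hold_funds); contrapositively O(hold_funds ⊃ not reject_protocol). Since O(hold_funds) holds, K gives O(not reject_protocol).
Applying K to premise 9 (O(not reject_protocol ⊃ not authorize_backup)) and O(not reject_protocol) yields O(not authorize_backup).
Premises 6, 7, 10 do not contribute to this derivation.
Hence not authorize_backup is obligatory.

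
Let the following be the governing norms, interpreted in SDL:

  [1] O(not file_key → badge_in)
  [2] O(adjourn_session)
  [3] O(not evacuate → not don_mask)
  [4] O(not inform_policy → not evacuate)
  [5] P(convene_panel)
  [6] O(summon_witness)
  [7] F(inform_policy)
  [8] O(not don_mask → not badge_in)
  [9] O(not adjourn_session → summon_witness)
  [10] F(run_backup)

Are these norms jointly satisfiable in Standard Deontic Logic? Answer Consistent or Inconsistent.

Consistent

Premise 9 is O(not adjourn_session → summon_witness); even if O(summon_witness) held, inferring O(not adjourn_session) would be affirming the consequent — invalid.
So O(not adjourn_session) is not derivable, and the apparent clash with O(adjourn_session) does not arise.
A world satisfying every obligation exists (e.g. adjourn_session=true, badge_in=false, convene_panel=false, don_mask=false, evacuate=false, file_key=true, inform_policy=false, run_backup=false, summon_witness=true); no atom is both obligatory and forbidden, so the set is consistent.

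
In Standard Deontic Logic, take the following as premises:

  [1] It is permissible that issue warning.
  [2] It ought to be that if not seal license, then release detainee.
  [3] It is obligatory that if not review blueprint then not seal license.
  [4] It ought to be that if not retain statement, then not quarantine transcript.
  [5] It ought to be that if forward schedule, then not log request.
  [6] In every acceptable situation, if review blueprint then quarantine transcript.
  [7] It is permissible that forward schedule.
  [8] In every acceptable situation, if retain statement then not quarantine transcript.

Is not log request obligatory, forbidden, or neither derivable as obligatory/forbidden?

Premise 5 is O(forward_schedule → ¬log_request), but O(forward_schedule) is not derivable from the premises (the permission P(forward_schedule) asserts only ¬O(¬forward_schedule), not O(forward_schedule)), so it does not yield O(¬log_request).
No premise or chain of K-axiom applications forces O(¬log_request), and none forces O(log_request). So ¬log_request is neither obligatory nor forbidden under these norms.

Neither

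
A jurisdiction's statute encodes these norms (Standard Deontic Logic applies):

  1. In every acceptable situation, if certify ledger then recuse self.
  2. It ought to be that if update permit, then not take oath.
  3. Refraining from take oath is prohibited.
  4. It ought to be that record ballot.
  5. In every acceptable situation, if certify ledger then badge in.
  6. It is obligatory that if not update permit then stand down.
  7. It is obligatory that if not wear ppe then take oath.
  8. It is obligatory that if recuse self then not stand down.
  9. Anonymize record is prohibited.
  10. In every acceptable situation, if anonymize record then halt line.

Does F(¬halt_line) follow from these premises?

Premise 10 is O(anonymize_record → halt_line), but O(anonymize_record) is not derivable from the premises, so it does not yield O(halt_line).
No other premise forces O(halt_line). An ideal world satisfying every premise can still have ¬halt_line true, so F(¬halt_line) is not derivable.

No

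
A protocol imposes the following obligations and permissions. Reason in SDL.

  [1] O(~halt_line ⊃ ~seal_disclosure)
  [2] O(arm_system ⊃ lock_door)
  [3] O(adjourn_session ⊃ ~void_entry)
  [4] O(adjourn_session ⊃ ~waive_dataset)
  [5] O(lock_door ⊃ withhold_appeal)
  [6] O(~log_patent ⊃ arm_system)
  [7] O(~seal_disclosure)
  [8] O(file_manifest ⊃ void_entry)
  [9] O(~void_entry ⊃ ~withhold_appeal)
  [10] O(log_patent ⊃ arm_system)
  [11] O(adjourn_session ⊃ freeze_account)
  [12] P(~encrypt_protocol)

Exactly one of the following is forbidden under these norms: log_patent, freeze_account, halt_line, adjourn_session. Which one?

Premises 6 and 10 cover both cases: O(~log_patent ⊃ arm_system) and O(log_patent ⊃ arm_system). Since ~log_patent ∨ log_patent is a tautology, O(arm_system) follows.
Premise 2 is O(arm_system ⊃ lock_door); since O(arm_system), deontic closure gives O(lock_door).
With premise 5, O(lock_door ⊃ withhold_appeal), the K-axiom yields O(withhold_appeal).
Premise 9 is O(~void_entry ⊃ ~withhold_appeal); contrapositively O(withhold_appeal ⊃ void_entry). Since O(withhold_appeal) holds, K gives O(void_entry).
Premise 3 is O(adjourn_session ⊃ ~void_entry); contrapositively O(void_entry ⊃ ~adjourn_session). Since O(void_entry) holds, K gives O(~adjourn_session).
So O(~adjourn_session) holds, i.e. adjourn_session is forbidden. None of the other listed options is forbidden under the premises.

adjourn_session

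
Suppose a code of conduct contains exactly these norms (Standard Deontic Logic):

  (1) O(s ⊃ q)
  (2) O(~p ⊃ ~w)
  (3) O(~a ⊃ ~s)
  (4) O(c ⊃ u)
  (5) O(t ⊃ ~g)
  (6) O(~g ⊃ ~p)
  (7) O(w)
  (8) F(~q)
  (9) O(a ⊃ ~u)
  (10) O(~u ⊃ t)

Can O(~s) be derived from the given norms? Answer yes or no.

From premise 7 we have O(w).
The contrapositive of premise 2 (O(~p ⊃ ~w)) is O(w ⊃ p), and O(w) is already established, so O(p).
The contrapositive of premise 6 (O(~g ⊃ ~p)) is O(p ⊃ g), and O(p) is already established, so O(g).
The contrapositive of premise 5 (O(t ⊃ ~g)) is O(g ⊃ ~t), and O(g) is already established, so O(~t).
Premise 10, O(~u ⊃ t), contraposes to O(~t ⊃ u); with O(~t) we get O(u).
The contrapositive of premise 9 (O(a ⊃ ~u)) is O(u ⊃ ~a), and O(u) is already established, so O(~a).
From O(~a) and premise 3, O(~a ⊃ ~s), we obtain O(~s).
Premises 1, 4, 8 do not contribute to this derivation.
So O(~s) follows.

Yes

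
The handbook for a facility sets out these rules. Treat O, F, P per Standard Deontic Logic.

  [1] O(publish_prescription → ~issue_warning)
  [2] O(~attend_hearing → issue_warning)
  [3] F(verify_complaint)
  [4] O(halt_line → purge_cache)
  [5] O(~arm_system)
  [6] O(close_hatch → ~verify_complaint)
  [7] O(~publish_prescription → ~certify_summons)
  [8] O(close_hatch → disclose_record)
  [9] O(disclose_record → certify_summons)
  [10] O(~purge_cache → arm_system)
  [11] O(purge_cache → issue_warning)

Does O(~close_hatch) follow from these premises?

From premise 5 we have O(~arm_system).
Premise 10 is O(~purge_cache → arm_system); contrapositively O(~arm_system → purge_cache). Since O(~arm_system) holds, K gives O(purge_cache).
With premise 11, O(purge_cache → issue_warning), the K-axiom yields O(issue_warning).
Premise 1 is O(publish_prescription → ~issue_warning); contrapositively O(issue_warning → ~publish_prescription). Since O(issue_warning) holds, K gives O(~publish_prescription).
Applying K to premise 7 (O(~publish_prescription → ~certify_summons)) and O(~publish_prescription) yields O(~certify_summons).
The contrapositive of premise 9 (O(disclose_record → certify_summons)) is O(~certify_summons → ~disclose_record), and O(~certify_summons) is already established, so O(~disclose_record).
Premise 8, O(close_hatch → disclose_record), contraposes to O(~disclose_record → ~close_hatch); with O(~disclose_record) we get O(~close_hatch).
Premises 2, 3, 4, 6 do not contribute to this derivation.
So O(~close_hatch) follows.

Yes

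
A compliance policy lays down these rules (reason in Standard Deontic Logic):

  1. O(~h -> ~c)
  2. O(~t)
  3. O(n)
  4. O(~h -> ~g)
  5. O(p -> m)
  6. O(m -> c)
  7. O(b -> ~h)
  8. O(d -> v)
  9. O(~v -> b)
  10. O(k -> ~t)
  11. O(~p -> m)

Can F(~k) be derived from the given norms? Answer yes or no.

No

Premise 10 is O(k -> ~t); even if O(~t) held, inferring O(k) would be affirming the consequent — invalid.
No other premise forces O(k). An ideal world satisfying every premise can still have ~k true, so F(~k) is not derivable.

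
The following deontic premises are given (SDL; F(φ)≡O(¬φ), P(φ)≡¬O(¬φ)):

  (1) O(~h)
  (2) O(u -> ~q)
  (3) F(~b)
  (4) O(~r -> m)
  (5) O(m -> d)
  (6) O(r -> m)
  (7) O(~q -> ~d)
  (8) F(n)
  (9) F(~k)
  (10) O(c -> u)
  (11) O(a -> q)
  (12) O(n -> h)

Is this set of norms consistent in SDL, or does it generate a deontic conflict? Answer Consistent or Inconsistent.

Premise 12 is O(n -> h), but O(n) is not derivable from the premises, so it does not yield O(h).
So O(h) is not derivable, and the apparent clash with O(~h) does not arise.
A world satisfying every obligation exists (e.g. a=false, b=true, c=false, d=true, h=false, k=true, m=true, n=false, q=true, r=false, u=false); no atom is both obligatory and forbidden, so the set is consistent.

Consistent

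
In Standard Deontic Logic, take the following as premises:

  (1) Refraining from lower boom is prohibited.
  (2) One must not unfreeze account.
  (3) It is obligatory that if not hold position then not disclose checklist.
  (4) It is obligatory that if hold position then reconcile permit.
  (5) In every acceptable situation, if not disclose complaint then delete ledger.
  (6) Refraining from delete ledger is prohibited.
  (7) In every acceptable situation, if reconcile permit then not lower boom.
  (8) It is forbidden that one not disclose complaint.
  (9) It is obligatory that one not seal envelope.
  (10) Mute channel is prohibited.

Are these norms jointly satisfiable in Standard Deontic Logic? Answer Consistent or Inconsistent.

Consistent

Premise 5 is O(¬disclose_complaint → delete_ledger); even if O(delete_ledger) held, inferring O(¬disclose_complaint) would be affirming the consequent — invalid.
So O(¬disclose_complaint) is not derivable, and the apparent clash with O(disclose_complaint) does not arise.
A world satisfying every obligation exists (e.g. delete_ledger=true, disclose_checklist=false, disclose_complaint=true, hold_position=false, lower_boom=true, mute_channel=false, reconcile_permit=false, seal_envelope=false, unfreeze_account=false); no atom is both obligatory and forbidden, so the set is consistent.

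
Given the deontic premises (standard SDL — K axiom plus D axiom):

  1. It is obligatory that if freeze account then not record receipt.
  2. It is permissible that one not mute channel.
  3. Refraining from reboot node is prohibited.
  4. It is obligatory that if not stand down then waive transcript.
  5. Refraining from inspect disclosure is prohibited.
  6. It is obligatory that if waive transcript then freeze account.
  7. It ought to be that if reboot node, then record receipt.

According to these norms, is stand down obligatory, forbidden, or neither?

Obligatory

F(¬reboot_node) at premise 3 means O(reboot_node).
From O(reboot_node) and premise 7, O(reboot_node → record_receipt), we obtain O(record_receipt).
Premise 1, O(freeze_account → ¬record_receipt), contraposes to O(record_receipt → ¬freeze_account); with O(record_receipt) we get O(¬freeze_account).
Premise 6 is O(waive_transcript → freeze_account); contrapositively O(¬freeze_account → ¬waive_transcript). Since O(¬freeze_account) holds, K gives O(¬waive_transcript).
Premise 4, O(¬stand_down → waive_transcript), contraposes to O(¬waive_transcript → stand_down); with O(¬waive_transcript) we get O(stand_down).
Premises 2, 5 do not contribute to this derivation.
Hence stand_down is obligatory.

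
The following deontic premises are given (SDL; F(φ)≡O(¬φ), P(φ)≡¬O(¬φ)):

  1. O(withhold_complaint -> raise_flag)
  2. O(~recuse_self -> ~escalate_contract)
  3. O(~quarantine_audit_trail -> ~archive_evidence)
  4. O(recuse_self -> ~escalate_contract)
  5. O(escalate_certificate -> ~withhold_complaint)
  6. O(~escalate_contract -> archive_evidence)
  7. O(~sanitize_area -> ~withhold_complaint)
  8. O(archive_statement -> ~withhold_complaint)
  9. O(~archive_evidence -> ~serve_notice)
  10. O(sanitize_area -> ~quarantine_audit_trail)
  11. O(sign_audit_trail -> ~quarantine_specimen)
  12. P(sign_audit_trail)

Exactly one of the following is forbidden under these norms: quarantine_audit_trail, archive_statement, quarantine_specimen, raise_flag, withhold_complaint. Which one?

withhold_complaint

Premises 2 and 4 cover both cases: O(~recuse_self -> ~escalate_contract) and O(recuse_self -> ~escalate_contract). Since ~recuse_self ∨ recuse_self is a tautology, O(~escalate_contract) follows.
From O(~escalate_contract) and premise 6, O(~escalate_contract -> archive_evidence), we obtain O(archive_evidence).
Premise 3 is O(~quarantine_audit_trail -> ~archive_evidence); contrapositively O(archive_evidence -> quarantine_audit_trail). Since O(archive_evidence) holds, K gives O(quarantine_audit_trail).
The contrapositive of premise 10 (O(sanitize_area -> ~quarantine_audit_trail)) is O(quarantine_audit_trail -> ~sanitize_area), and O(quarantine_audit_trail) is already established, so O(~sanitize_area).
From O(~sanitize_area) and premise 7, O(~sanitize_area -> ~withhold_complaint), we obtain O(~withhold_complaint).
So O(~withhold_complaint) holds, i.e. withhold_complaint is forbidden. None of the other listed options is forbidden under the premises.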